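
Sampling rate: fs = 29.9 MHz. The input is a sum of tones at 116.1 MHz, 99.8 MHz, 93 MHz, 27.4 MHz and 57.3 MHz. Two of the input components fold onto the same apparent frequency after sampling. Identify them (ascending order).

27.4 MHz, 57.3 MHz

fs/2 = 14.95 MHz.
116.1 MHz mod fs = 26.4 MHz.
26.4 MHz > fs/2 = 14.95 MHz, folds to fs − 26.4 MHz = 3.5 MHz.
99.8 MHz mod fs = 10.1 MHz.
10.1 MHz ≤ fs/2 = 14.95 MHz, appears at 10.1 MHz.
93 MHz mod fs = 3.3 MHz.
3.3 MHz ≤ fs/2 = 14.95 MHz, appears at 3.3 MHz.
27.4 MHz > fs/2 = 14.95 MHz, folds to fs − 27.4 MHz = 2.5 MHz.
57.3 MHz mod fs = 27.4 MHz.
27.4 MHz > fs/2 = 14.95 MHz, folds to fs − 27.4 MHz = 2.5 MHz.
27.4 MHz and 57.3 MHz both map to 2.5 MHz.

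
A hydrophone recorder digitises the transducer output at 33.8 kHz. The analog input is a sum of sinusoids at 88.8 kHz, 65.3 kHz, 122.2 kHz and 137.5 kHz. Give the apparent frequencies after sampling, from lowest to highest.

fs/2 = 16.9 kHz.
88.8 kHz mod fs = 21.2 kHz.
21.2 kHz > fs/2 = 16.9 kHz, folds to fs − 21.2 kHz = 12.6 kHz.
65.3 kHz mod fs = 31.5 kHz.
31.5 kHz > fs/2 = 16.9 kHz, folds to fs − 31.5 kHz = 2.3 kHz.
122.2 kHz mod fs = 20.8 kHz.
20.8 kHz > fs/2 = 16.9 kHz, folds to fs − 20.8 kHz = 13 kHz.
137.5 kHz mod fs = 2.3 kHz.
2.3 kHz ≤ fs/2 = 16.9 kHz, appears at 2.3 kHz.
Distinct values: {2.3 kHz, 12.6 kHz, 13 kHz}.

2.3 kHz, 12.6 kHz, 13 kHz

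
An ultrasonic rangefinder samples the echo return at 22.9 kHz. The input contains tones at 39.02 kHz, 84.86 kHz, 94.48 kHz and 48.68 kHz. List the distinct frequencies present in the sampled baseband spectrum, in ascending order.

fs/2 = 11.45 kHz.
39.02 kHz mod fs = 16.12 kHz.
16.12 kHz > fs/2 = 11.45 kHz, folds to fs − 16.12 kHz = 6.78 kHz.
84.86 kHz mod fs = 16.16 kHz.
16.16 kHz > fs/2 = 11.45 kHz, folds to fs − 16.16 kHz = 6.74 kHz.
94.48 kHz mod fs = 2.88 kHz.
2.88 kHz ≤ fs/2 = 11.45 kHz, appears at 2.88 kHz.
48.68 kHz mod fs = 2.88 kHz.
2.88 kHz ≤ fs/2 = 11.45 kHz, appears at 2.88 kHz.
Distinct values: {2.88 kHz, 6.74 kHz, 6.78 kHz}.

2.88 kHz, 6.74 kHz, 6.78 kHz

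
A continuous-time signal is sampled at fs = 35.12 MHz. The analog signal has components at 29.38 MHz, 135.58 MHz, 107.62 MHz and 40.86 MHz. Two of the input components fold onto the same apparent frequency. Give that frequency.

fs/2 = 17.56 MHz.
29.38 MHz > fs/2 = 17.56 MHz, folds to fs − 29.38 MHz = 5.74 MHz.
135.58 MHz mod fs = 30.22 MHz.
30.22 MHz > fs/2 = 17.56 MHz, folds to fs − 30.22 MHz = 4.9 MHz.
107.62 MHz mod fs = 2.26 MHz.
2.26 MHz ≤ fs/2 = 17.56 MHz, appears at 2.26 MHz.
40.86 MHz mod fs = 5.74 MHz.
5.74 MHz ≤ fs/2 = 17.56 MHz, appears at 5.74 MHz.
29.38 MHz and 40.86 MHz both map to 5.74 MHz.

5.74 MHz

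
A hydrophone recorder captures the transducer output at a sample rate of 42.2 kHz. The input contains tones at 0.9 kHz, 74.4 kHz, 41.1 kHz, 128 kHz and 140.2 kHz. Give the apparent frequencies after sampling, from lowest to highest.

fs/2 = 21.1 kHz.
0.9 kHz ≤ fs/2 = 21.1 kHz, passes unchanged.
74.4 kHz mod fs = 32.2 kHz.
32.2 kHz > fs/2 = 21.1 kHz, folds to fs − 32.2 kHz = 10 kHz.
41.1 kHz > fs/2 = 21.1 kHz, folds to fs − 41.1 kHz = 1.1 kHz.
128 kHz mod fs = 1.4 kHz.
1.4 kHz ≤ fs/2 = 21.1 kHz, appears at 1.4 kHz.
140.2 kHz mod fs = 13.6 kHz.
13.6 kHz ≤ fs/2 = 21.1 kHz, appears at 13.6 kHz.
Distinct values: {0.9 kHz, 1.1 kHz, 1.4 kHz, 10 kHz, 13.6 kHz}.

0.9 kHz, 1.1 kHz, 1.4 kHz, 10 kHz, 13.6 kHz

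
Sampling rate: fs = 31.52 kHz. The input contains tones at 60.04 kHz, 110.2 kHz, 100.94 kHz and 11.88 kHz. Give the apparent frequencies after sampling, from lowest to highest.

fs/2 = 15.76 kHz.
60.04 kHz mod fs = 28.52 kHz.
28.52 kHz > fs/2 = 15.76 kHz, folds to fs − 28.52 kHz = 3 kHz.
110.2 kHz mod fs = 15.64 kHz.
15.64 kHz ≤ fs/2 = 15.76 kHz, appears at 15.64 kHz.
100.94 kHz mod fs = 6.38 kHz.
6.38 kHz ≤ fs/2 = 15.76 kHz, appears at 6.38 kHz.
11.88 kHz ≤ fs/2 = 15.76 kHz, passes unchanged.
Distinct values: {3 kHz, 6.38 kHz, 11.88 kHz, 15.64 kHz}.

3 kHz, 6.38 kHz, 11.88 kHz, 15.64 kHz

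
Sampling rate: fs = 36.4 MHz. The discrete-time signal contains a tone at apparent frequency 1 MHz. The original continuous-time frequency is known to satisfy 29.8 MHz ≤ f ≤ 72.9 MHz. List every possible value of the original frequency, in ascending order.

Frequencies that alias to 1 MHz are k·fs ± 1 MHz for integer k ≥ 0.
k=0: 1 MHz.
k=1: 35.4 MHz, 37.4 MHz.
k=2: 71.8 MHz, 73.8 MHz.
k=3: 108.2 MHz, 110.2 MHz.
Within [29.8 MHz, 72.9 MHz]: 35.4 MHz, 37.4 MHz, 71.8 MHz.

35.4 MHz, 37.4 MHz, 71.8 MHz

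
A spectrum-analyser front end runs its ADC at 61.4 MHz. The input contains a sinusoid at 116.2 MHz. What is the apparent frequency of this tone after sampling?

116.2 MHz mod fs = 54.8 MHz.
54.8 MHz > fs/2 = 30.7 MHz, folds to fs − 54.8 MHz = 6.6 MHz.

6.6 MHz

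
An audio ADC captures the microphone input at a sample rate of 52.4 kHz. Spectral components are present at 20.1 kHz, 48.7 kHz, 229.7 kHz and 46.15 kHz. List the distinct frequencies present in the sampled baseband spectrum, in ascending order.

3.7 kHz, 6.25 kHz, 20.1 kHz

fs/2 = 26.2 kHz.
20.1 kHz ≤ fs/2 = 26.2 kHz, passes unchanged.
48.7 kHz > fs/2 = 26.2 kHz, folds to fs − 48.7 kHz = 3.7 kHz.
229.7 kHz mod fs = 20.1 kHz.
20.1 kHz ≤ fs/2 = 26.2 kHz, appears at 20.1 kHz.
46.15 kHz > fs/2 = 26.2 kHz, folds to fs − 46.15 kHz = 6.25 kHz.
Distinct values: {3.7 kHz, 6.25 kHz, 20.1 kHz}.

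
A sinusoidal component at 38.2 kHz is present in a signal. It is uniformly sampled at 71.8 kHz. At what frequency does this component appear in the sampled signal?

33.6 kHz

38.2 kHz > fs/2 = 35.9 kHz, folds to fs − 38.2 kHz = 33.6 kHz.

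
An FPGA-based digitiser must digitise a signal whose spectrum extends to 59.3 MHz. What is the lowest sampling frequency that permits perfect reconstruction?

Nyquist rate = 2 × 59.3 MHz = 118.6 MHz.

118.6 MHz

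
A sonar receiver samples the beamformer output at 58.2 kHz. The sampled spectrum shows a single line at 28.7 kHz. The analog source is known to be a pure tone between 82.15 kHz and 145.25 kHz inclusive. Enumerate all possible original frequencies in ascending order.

Frequencies that alias to 28.7 kHz are k·fs ± 28.7 kHz for integer k ≥ 0.
k=0: 28.7 kHz.
k=1: 29.5 kHz, 86.9 kHz.
k=2: 87.7 kHz, 145.1 kHz.
k=3: 145.9 kHz, 203.3 kHz.
Within [82.15 kHz, 145.25 kHz]: 86.9 kHz, 87.7 kHz, 145.1 kHz.

86.9 kHz, 87.7 kHz, 145.1 kHz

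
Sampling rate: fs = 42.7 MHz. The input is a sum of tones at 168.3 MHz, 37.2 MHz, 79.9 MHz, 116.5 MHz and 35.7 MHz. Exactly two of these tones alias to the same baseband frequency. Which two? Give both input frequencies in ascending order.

37.2 MHz, 79.9 MHz

fs/2 = 21.35 MHz.
168.3 MHz mod fs = 40.2 MHz.
40.2 MHz > fs/2 = 21.35 MHz, folds to fs − 40.2 MHz = 2.5 MHz.
37.2 MHz > fs/2 = 21.35 MHz, folds to fs − 37.2 MHz = 5.5 MHz.
79.9 MHz mod fs = 37.2 MHz.
37.2 MHz > fs/2 = 21.35 MHz, folds to fs − 37.2 MHz = 5.5 MHz.
116.5 MHz mod fs = 31.1 MHz.
31.1 MHz > fs/2 = 21.35 MHz, folds to fs − 31.1 MHz = 11.6 MHz.
35.7 MHz > fs/2 = 21.35 MHz, folds to fs − 35.7 MHz = 7 MHz.
37.2 MHz and 79.9 MHz both map to 5.5 MHz.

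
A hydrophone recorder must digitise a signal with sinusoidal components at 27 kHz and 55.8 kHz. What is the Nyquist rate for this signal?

Highest-frequency component: 55.8 kHz.
Nyquist rate = 2 × 55.8 kHz = 111.6 kHz.

111.6 kHz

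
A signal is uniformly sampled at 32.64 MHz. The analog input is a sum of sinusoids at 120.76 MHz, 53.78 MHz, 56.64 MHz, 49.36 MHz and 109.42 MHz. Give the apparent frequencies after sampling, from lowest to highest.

fs/2 = 16.32 MHz.
120.76 MHz mod fs = 22.84 MHz.
22.84 MHz > fs/2 = 16.32 MHz, folds to fs − 22.84 MHz = 9.8 MHz.
53.78 MHz mod fs = 21.14 MHz.
21.14 MHz > fs/2 = 16.32 MHz, folds to fs − 21.14 MHz = 11.5 MHz.
56.64 MHz mod fs = 24 MHz.
24 MHz > fs/2 = 16.32 MHz, folds to fs − 24 MHz = 8.64 MHz.
49.36 MHz mod fs = 16.72 MHz.
16.72 MHz > fs/2 = 16.32 MHz, folds to fs − 16.72 MHz = 15.92 MHz.
109.42 MHz mod fs = 11.5 MHz.
11.5 MHz ≤ fs/2 = 16.32 MHz, appears at 11.5 MHz.
Distinct values: {8.64 MHz, 9.8 MHz, 11.5 MHz, 15.92 MHz}.

8.64 MHz, 9.8 MHz, 11.5 MHz, 15.92 MHz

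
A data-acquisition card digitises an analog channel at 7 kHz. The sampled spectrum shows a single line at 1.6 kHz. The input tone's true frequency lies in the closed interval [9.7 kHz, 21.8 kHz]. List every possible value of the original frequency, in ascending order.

12.4 kHz, 15.6 kHz, 19.4 kHz

Frequencies that alias to 1.6 kHz are k·fs ± 1.6 kHz for integer k ≥ 0.
k=0: 1.6 kHz.
k=1: 5.4 kHz, 8.6 kHz.
k=2: 12.4 kHz, 15.6 kHz.
k=3: 19.4 kHz, 22.6 kHz.
k=4: 26.4 kHz, 29.6 kHz.
Within [9.7 kHz, 21.8 kHz]: 12.4 kHz, 15.6 kHz, 19.4 kHz.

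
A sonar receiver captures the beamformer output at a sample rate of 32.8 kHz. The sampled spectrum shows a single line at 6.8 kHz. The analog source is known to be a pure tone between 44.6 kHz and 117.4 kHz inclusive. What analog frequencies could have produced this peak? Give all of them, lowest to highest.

Frequencies that alias to 6.8 kHz are k·fs ± 6.8 kHz for integer k ≥ 0.
k=0: 6.8 kHz.
k=1: 26 kHz, 39.6 kHz.
k=2: 58.8 kHz, 72.4 kHz.
k=3: 91.6 kHz, 105.2 kHz.
k=4: 124.4 kHz, 138 kHz.
Within [44.6 kHz, 117.4 kHz]: 58.8 kHz, 72.4 kHz, 91.6 kHz, 105.2 kHz.

58.8 kHz, 72.4 kHz, 91.6 kHz, 105.2 kHz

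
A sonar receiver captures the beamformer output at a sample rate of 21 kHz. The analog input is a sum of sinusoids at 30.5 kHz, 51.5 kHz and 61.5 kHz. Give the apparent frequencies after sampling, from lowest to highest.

1.5 kHz, 9.5 kHz

fs/2 = 10.5 kHz.
30.5 kHz mod fs = 9.5 kHz.
9.5 kHz ≤ fs/2 = 10.5 kHz, appears at 9.5 kHz.
51.5 kHz mod fs = 9.5 kHz.
9.5 kHz ≤ fs/2 = 10.5 kHz, appears at 9.5 kHz.
61.5 kHz mod fs = 19.5 kHz.
19.5 kHz > fs/2 = 10.5 kHz, folds to fs − 19.5 kHz = 1.5 kHz.
Distinct values: {1.5 kHz, 9.5 kHz}.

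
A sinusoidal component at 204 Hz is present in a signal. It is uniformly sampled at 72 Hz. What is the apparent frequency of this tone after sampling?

204 Hz mod fs = 60 Hz.
60 Hz > fs/2 = 36 Hz, folds to fs − 60 Hz = 12 Hz.

12 Hz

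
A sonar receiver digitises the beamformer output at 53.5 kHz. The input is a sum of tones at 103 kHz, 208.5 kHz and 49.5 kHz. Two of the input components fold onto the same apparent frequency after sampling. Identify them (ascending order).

49.5 kHz, 103 kHz

fs/2 = 26.75 kHz.
103 kHz mod fs = 49.5 kHz.
49.5 kHz > fs/2 = 26.75 kHz, folds to fs − 49.5 kHz = 4 kHz.
208.5 kHz mod fs = 48 kHz.
48 kHz > fs/2 = 26.75 kHz, folds to fs − 48 kHz = 5.5 kHz.
49.5 kHz > fs/2 = 26.75 kHz, folds to fs − 49.5 kHz = 4 kHz.
49.5 kHz and 103 kHz both map to 4 kHz.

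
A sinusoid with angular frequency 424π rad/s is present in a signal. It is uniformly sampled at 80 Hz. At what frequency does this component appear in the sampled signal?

28 Hz

ω = 424π rad/s → f = ω/(2π) = 212 Hz.
212 Hz mod fs = 52 Hz.
52 Hz > fs/2 = 40 Hz, folds to fs − 52 Hz = 28 Hz.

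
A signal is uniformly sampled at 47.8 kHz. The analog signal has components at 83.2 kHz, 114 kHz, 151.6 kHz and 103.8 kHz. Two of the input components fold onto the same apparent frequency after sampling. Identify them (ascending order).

103.8 kHz, 151.6 kHz

fs/2 = 23.9 kHz.
83.2 kHz mod fs = 35.4 kHz.
35.4 kHz > fs/2 = 23.9 kHz, folds to fs − 35.4 kHz = 12.4 kHz.
114 kHz mod fs = 18.4 kHz.
18.4 kHz ≤ fs/2 = 23.9 kHz, appears at 18.4 kHz.
151.6 kHz mod fs = 8.2 kHz.
8.2 kHz ≤ fs/2 = 23.9 kHz, appears at 8.2 kHz.
103.8 kHz mod fs = 8.2 kHz.
8.2 kHz ≤ fs/2 = 23.9 kHz, appears at 8.2 kHz.
103.8 kHz and 151.6 kHz both map to 8.2 kHz.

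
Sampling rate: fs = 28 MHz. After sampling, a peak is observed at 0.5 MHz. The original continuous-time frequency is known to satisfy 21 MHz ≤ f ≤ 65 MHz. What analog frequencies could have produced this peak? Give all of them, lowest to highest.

27.5 MHz, 28.5 MHz, 55.5 MHz, 56.5 MHz

Frequencies that alias to 0.5 MHz are k·fs ± 0.5 MHz for integer k ≥ 0.
k=0: 0.5 MHz.
k=1: 27.5 MHz, 28.5 MHz.
k=2: 55.5 MHz, 56.5 MHz.
k=3: 83.5 MHz, 84.5 MHz.
Within [21 MHz, 65 MHz]: 27.5 MHz, 28.5 MHz, 55.5 MHz, 56.5 MHz.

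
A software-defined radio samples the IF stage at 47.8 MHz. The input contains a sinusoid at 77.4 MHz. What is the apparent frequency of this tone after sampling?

18.2 MHz

77.4 MHz mod fs = 29.6 MHz.
29.6 MHz > fs/2 = 23.9 MHz, folds to fs − 29.6 MHz = 18.2 MHz.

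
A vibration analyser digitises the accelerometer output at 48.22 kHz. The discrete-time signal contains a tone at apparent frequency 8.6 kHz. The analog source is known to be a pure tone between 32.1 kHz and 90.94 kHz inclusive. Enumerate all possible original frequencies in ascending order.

39.62 kHz, 56.82 kHz, 87.84 kHz

Frequencies that alias to 8.6 kHz are k·fs ± 8.6 kHz for integer k ≥ 0.
k=0: 8.6 kHz.
k=1: 39.62 kHz, 56.82 kHz.
k=2: 87.84 kHz, 105.04 kHz.
k=3: 136.06 kHz, 153.26 kHz.
Within [32.1 kHz, 90.94 kHz]: 39.62 kHz, 56.82 kHz, 87.84 kHz.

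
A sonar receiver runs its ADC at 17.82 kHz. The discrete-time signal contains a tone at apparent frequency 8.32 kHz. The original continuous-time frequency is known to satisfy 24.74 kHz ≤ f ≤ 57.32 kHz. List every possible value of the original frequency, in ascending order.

Frequencies that alias to 8.32 kHz are k·fs ± 8.32 kHz for integer k ≥ 0.
k=0: 8.32 kHz.
k=1: 9.5 kHz, 26.14 kHz.
k=2: 27.32 kHz, 43.96 kHz.
k=3: 45.14 kHz, 61.78 kHz.
k=4: 62.96 kHz, 79.6 kHz.
Within [24.74 kHz, 57.32 kHz]: 26.14 kHz, 27.32 kHz, 43.96 kHz, 45.14 kHz.

26.14 kHz, 27.32 kHz, 43.96 kHz, 45.14 kHz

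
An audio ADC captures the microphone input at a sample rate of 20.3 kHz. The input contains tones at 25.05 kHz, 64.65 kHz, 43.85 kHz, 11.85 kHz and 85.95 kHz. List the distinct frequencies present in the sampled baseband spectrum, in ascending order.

fs/2 = 10.15 kHz.
25.05 kHz mod fs = 4.75 kHz.
4.75 kHz ≤ fs/2 = 10.15 kHz, appears at 4.75 kHz.
64.65 kHz mod fs = 3.75 kHz.
3.75 kHz ≤ fs/2 = 10.15 kHz, appears at 3.75 kHz.
43.85 kHz mod fs = 3.25 kHz.
3.25 kHz ≤ fs/2 = 10.15 kHz, appears at 3.25 kHz.
11.85 kHz > fs/2 = 10.15 kHz, folds to fs − 11.85 kHz = 8.45 kHz.
85.95 kHz mod fs = 4.75 kHz.
4.75 kHz ≤ fs/2 = 10.15 kHz, appears at 4.75 kHz.
Distinct values: {3.25 kHz, 3.75 kHz, 4.75 kHz, 8.45 kHz}.

3.25 kHz, 3.75 kHz, 4.75 kHz, 8.45 kHz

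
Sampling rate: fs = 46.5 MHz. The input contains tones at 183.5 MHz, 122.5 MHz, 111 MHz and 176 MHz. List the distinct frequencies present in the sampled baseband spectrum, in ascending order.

fs/2 = 23.25 MHz.
183.5 MHz mod fs = 44 MHz.
44 MHz > fs/2 = 23.25 MHz, folds to fs − 44 MHz = 2.5 MHz.
122.5 MHz mod fs = 29.5 MHz.
29.5 MHz > fs/2 = 23.25 MHz, folds to fs − 29.5 MHz = 17 MHz.
111 MHz mod fs = 18 MHz.
18 MHz ≤ fs/2 = 23.25 MHz, appears at 18 MHz.
176 MHz mod fs = 36.5 MHz.
36.5 MHz > fs/2 = 23.25 MHz, folds to fs − 36.5 MHz = 10 MHz.
Distinct values: {2.5 MHz, 10 MHz, 17 MHz, 18 MHz}.

2.5 MHz, 10 MHz, 17 MHz, 18 MHz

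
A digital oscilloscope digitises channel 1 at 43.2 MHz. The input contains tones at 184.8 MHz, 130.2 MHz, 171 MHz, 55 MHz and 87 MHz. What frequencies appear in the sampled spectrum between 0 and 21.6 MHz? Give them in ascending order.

0.6 MHz, 1.8 MHz, 11.8 MHz, 12 MHz

fs/2 = 21.6 MHz.
184.8 MHz mod fs = 12 MHz.
12 MHz ≤ fs/2 = 21.6 MHz, appears at 12 MHz.
130.2 MHz mod fs = 0.6 MHz.
0.6 MHz ≤ fs/2 = 21.6 MHz, appears at 0.6 MHz.
171 MHz mod fs = 41.4 MHz.
41.4 MHz > fs/2 = 21.6 MHz, folds to fs − 41.4 MHz = 1.8 MHz.
55 MHz mod fs = 11.8 MHz.
11.8 MHz ≤ fs/2 = 21.6 MHz, appears at 11.8 MHz.
87 MHz mod fs = 0.6 MHz.
0.6 MHz ≤ fs/2 = 21.6 MHz, appears at 0.6 MHz.
Distinct values: {0.6 MHz, 1.8 MHz, 11.8 MHz, 12 MHz}.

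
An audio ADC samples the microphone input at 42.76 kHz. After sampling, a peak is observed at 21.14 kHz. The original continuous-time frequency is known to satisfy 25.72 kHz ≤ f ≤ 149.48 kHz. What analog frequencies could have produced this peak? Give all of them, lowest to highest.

63.9 kHz, 64.38 kHz, 106.66 kHz, 107.14 kHz, 149.42 kHz

Frequencies that alias to 21.14 kHz are k·fs ± 21.14 kHz for integer k ≥ 0.
k=0: 21.14 kHz.
k=1: 21.62 kHz, 63.9 kHz.
k=2: 64.38 kHz, 106.66 kHz.
k=3: 107.14 kHz, 149.42 kHz.
k=4: 149.9 kHz, 192.18 kHz.
Within [25.72 kHz, 149.48 kHz]: 63.9 kHz, 64.38 kHz, 106.66 kHz, 107.14 kHz, 149.42 kHz.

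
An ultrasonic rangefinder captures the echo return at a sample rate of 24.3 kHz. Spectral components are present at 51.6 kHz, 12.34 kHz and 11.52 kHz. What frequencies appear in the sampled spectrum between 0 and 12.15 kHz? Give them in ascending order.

3 kHz, 11.52 kHz, 11.96 kHz

fs/2 = 12.15 kHz.
51.6 kHz mod fs = 3 kHz.
3 kHz ≤ fs/2 = 12.15 kHz, appears at 3 kHz.
12.34 kHz > fs/2 = 12.15 kHz, folds to fs − 12.34 kHz = 11.96 kHz.
11.52 kHz ≤ fs/2 = 12.15 kHz, passes unchanged.
Distinct values: {3 kHz, 11.52 kHz, 11.96 kHz}.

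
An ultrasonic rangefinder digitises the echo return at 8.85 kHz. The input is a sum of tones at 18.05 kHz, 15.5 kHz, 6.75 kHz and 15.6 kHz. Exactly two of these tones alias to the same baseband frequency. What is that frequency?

2.1 kHz

fs/2 = 4.425 kHz.
18.05 kHz mod fs = 0.35 kHz.
0.35 kHz ≤ fs/2 = 4.425 kHz, appears at 0.35 kHz.
15.5 kHz mod fs = 6.65 kHz.
6.65 kHz > fs/2 = 4.425 kHz, folds to fs − 6.65 kHz = 2.2 kHz.
6.75 kHz > fs/2 = 4.425 kHz, folds to fs − 6.75 kHz = 2.1 kHz.
15.6 kHz mod fs = 6.75 kHz.
6.75 kHz > fs/2 = 4.425 kHz, folds to fs − 6.75 kHz = 2.1 kHz.
6.75 kHz and 15.6 kHz both map to 2.1 kHz.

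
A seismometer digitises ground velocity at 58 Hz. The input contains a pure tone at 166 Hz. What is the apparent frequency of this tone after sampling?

166 Hz mod fs = 50 Hz.
50 Hz > fs/2 = 29 Hz, folds to fs − 50 Hz = 8 Hz.

8 Hz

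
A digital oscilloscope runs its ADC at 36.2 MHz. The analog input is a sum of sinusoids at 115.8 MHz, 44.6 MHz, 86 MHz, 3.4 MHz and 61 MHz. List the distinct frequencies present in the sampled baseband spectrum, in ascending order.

fs/2 = 18.1 MHz.
115.8 MHz mod fs = 7.2 MHz.
7.2 MHz ≤ fs/2 = 18.1 MHz, appears at 7.2 MHz.
44.6 MHz mod fs = 8.4 MHz.
8.4 MHz ≤ fs/2 = 18.1 MHz, appears at 8.4 MHz.
86 MHz mod fs = 13.6 MHz.
13.6 MHz ≤ fs/2 = 18.1 MHz, appears at 13.6 MHz.
3.4 MHz ≤ fs/2 = 18.1 MHz, passes unchanged.
61 MHz mod fs = 24.8 MHz.
24.8 MHz > fs/2 = 18.1 MHz, folds to fs − 24.8 MHz = 11.4 MHz.
Distinct values: {3.4 MHz, 7.2 MHz, 8.4 MHz, 11.4 MHz, 13.6 MHz}.

3.4 MHz, 7.2 MHz, 8.4 MHz, 11.4 MHz, 13.6 MHz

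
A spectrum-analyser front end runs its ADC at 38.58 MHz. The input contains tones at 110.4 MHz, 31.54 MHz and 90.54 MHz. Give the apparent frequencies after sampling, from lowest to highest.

fs/2 = 19.29 MHz.
110.4 MHz mod fs = 33.24 MHz.
33.24 MHz > fs/2 = 19.29 MHz, folds to fs − 33.24 MHz = 5.34 MHz.
31.54 MHz > fs/2 = 19.29 MHz, folds to fs − 31.54 MHz = 7.04 MHz.
90.54 MHz mod fs = 13.38 MHz.
13.38 MHz ≤ fs/2 = 19.29 MHz, appears at 13.38 MHz.
Distinct values: {5.34 MHz, 7.04 MHz, 13.38 MHz}.

5.34 MHz, 7.04 MHz, 13.38 MHz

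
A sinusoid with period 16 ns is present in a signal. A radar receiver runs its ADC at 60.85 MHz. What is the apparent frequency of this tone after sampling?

T = 16 ns → f = 1/T = 62.5 MHz.
62.5 MHz mod fs = 1.65 MHz.
1.65 MHz ≤ fs/2 = 30.425 MHz, appears at 1.65 MHz.

1.65 MHz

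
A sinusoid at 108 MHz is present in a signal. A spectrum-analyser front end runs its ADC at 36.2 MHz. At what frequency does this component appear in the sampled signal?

108 MHz mod fs = 35.6 MHz.
35.6 MHz > fs/2 = 18.1 MHz, folds to fs − 35.6 MHz = 0.6 MHz.

0.6 MHz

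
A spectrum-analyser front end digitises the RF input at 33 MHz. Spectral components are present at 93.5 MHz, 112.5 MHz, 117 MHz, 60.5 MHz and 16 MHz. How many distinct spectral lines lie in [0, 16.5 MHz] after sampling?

4

fs/2 = 16.5 MHz.
93.5 MHz mod fs = 27.5 MHz.
27.5 MHz > fs/2 = 16.5 MHz, folds to fs − 27.5 MHz = 5.5 MHz.
112.5 MHz mod fs = 13.5 MHz.
13.5 MHz ≤ fs/2 = 16.5 MHz, appears at 13.5 MHz.
117 MHz mod fs = 18 MHz.
18 MHz > fs/2 = 16.5 MHz, folds to fs − 18 MHz = 15 MHz.
60.5 MHz mod fs = 27.5 MHz.
27.5 MHz > fs/2 = 16.5 MHz, folds to fs − 27.5 MHz = 5.5 MHz.
16 MHz ≤ fs/2 = 16.5 MHz, passes unchanged.
Distinct values: {5.5 MHz, 13.5 MHz, 15 MHz, 16 MHz} → 4.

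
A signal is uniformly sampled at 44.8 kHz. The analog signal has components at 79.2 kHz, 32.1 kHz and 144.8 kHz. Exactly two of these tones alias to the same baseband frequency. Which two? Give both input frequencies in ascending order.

79.2 kHz, 144.8 kHz

fs/2 = 22.4 kHz.
79.2 kHz mod fs = 34.4 kHz.
34.4 kHz > fs/2 = 22.4 kHz, folds to fs − 34.4 kHz = 10.4 kHz.
32.1 kHz > fs/2 = 22.4 kHz, folds to fs − 32.1 kHz = 12.7 kHz.
144.8 kHz mod fs = 10.4 kHz.
10.4 kHz ≤ fs/2 = 22.4 kHz, appears at 10.4 kHz.
79.2 kHz and 144.8 kHz both map to 10.4 kHz.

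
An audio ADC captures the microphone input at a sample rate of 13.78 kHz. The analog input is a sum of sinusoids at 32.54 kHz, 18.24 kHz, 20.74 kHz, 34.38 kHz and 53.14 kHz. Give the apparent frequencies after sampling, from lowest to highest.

fs/2 = 6.89 kHz.
32.54 kHz mod fs = 4.98 kHz.
4.98 kHz ≤ fs/2 = 6.89 kHz, appears at 4.98 kHz.
18.24 kHz mod fs = 4.46 kHz.
4.46 kHz ≤ fs/2 = 6.89 kHz, appears at 4.46 kHz.
20.74 kHz mod fs = 6.96 kHz.
6.96 kHz > fs/2 = 6.89 kHz, folds to fs − 6.96 kHz = 6.82 kHz.
34.38 kHz mod fs = 6.82 kHz.
6.82 kHz ≤ fs/2 = 6.89 kHz, appears at 6.82 kHz.
53.14 kHz mod fs = 11.8 kHz.
11.8 kHz > fs/2 = 6.89 kHz, folds to fs − 11.8 kHz = 1.98 kHz.
Distinct values: {1.98 kHz, 4.46 kHz, 4.98 kHz, 6.82 kHz}.

1.98 kHz, 4.46 kHz, 4.98 kHz, 6.82 kHz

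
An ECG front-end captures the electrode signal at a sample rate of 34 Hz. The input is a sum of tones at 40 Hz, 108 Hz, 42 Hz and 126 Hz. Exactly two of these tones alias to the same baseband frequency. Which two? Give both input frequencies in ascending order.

fs/2 = 17 Hz.
40 Hz mod fs = 6 Hz.
6 Hz ≤ fs/2 = 17 Hz, appears at 6 Hz.
108 Hz mod fs = 6 Hz.
6 Hz ≤ fs/2 = 17 Hz, appears at 6 Hz.
42 Hz mod fs = 8 Hz.
8 Hz ≤ fs/2 = 17 Hz, appears at 8 Hz.
126 Hz mod fs = 24 Hz.
24 Hz > fs/2 = 17 Hz, folds to fs − 24 Hz = 10 Hz.
40 Hz and 108 Hz both map to 6 Hz.

40 Hz, 108 Hz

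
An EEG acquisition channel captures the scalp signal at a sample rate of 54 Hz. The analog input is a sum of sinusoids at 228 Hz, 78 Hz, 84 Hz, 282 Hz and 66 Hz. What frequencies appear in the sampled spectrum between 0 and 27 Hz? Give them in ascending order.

fs/2 = 27 Hz.
228 Hz mod fs = 12 Hz.
12 Hz ≤ fs/2 = 27 Hz, appears at 12 Hz.
78 Hz mod fs = 24 Hz.
24 Hz ≤ fs/2 = 27 Hz, appears at 24 Hz.
84 Hz mod fs = 30 Hz.
30 Hz > fs/2 = 27 Hz, folds to fs − 30 Hz = 24 Hz.
282 Hz mod fs = 12 Hz.
12 Hz ≤ fs/2 = 27 Hz, appears at 12 Hz.
66 Hz mod fs = 12 Hz.
12 Hz ≤ fs/2 = 27 Hz, appears at 12 Hz.
Distinct values: {12 Hz, 24 Hz}.

12 Hz, 24 Hz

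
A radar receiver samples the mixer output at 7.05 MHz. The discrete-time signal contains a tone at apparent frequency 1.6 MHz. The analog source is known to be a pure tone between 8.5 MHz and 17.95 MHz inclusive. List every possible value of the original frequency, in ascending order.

Frequencies that alias to 1.6 MHz are k·fs ± 1.6 MHz for integer k ≥ 0.
k=0: 1.6 MHz.
k=1: 5.45 MHz, 8.65 MHz.
k=2: 12.5 MHz, 15.7 MHz.
k=3: 19.55 MHz, 22.75 MHz.
Within [8.5 MHz, 17.95 MHz]: 8.65 MHz, 12.5 MHz, 15.7 MHz.

8.65 MHz, 12.5 MHz, 15.7 MHz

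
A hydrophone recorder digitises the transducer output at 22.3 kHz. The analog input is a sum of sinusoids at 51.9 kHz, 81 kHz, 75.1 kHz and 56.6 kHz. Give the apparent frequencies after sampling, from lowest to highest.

7.3 kHz, 8.2 kHz, 10.3 kHz

fs/2 = 11.15 kHz.
51.9 kHz mod fs = 7.3 kHz.
7.3 kHz ≤ fs/2 = 11.15 kHz, appears at 7.3 kHz.
81 kHz mod fs = 14.1 kHz.
14.1 kHz > fs/2 = 11.15 kHz, folds to fs − 14.1 kHz = 8.2 kHz.
75.1 kHz mod fs = 8.2 kHz.
8.2 kHz ≤ fs/2 = 11.15 kHz, appears at 8.2 kHz.
56.6 kHz mod fs = 12 kHz.
12 kHz > fs/2 = 11.15 kHz, folds to fs − 12 kHz = 10.3 kHz.
Distinct values: {7.3 kHz, 8.2 kHz, 10.3 kHz}.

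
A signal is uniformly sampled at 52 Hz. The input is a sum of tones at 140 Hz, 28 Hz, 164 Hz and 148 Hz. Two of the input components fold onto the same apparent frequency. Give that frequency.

8 Hz

fs/2 = 26 Hz.
140 Hz mod fs = 36 Hz.
36 Hz > fs/2 = 26 Hz, folds to fs − 36 Hz = 16 Hz.
28 Hz > fs/2 = 26 Hz, folds to fs − 28 Hz = 24 Hz.
164 Hz mod fs = 8 Hz.
8 Hz ≤ fs/2 = 26 Hz, appears at 8 Hz.
148 Hz mod fs = 44 Hz.
44 Hz > fs/2 = 26 Hz, folds to fs − 44 Hz = 8 Hz.
148 Hz and 164 Hz both map to 8 Hz.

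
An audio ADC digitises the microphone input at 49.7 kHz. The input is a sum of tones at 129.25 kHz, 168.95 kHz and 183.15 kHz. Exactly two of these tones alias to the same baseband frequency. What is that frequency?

19.85 kHz

fs/2 = 24.85 kHz.
129.25 kHz mod fs = 29.85 kHz.
29.85 kHz > fs/2 = 24.85 kHz, folds to fs − 29.85 kHz = 19.85 kHz.
168.95 kHz mod fs = 19.85 kHz.
19.85 kHz ≤ fs/2 = 24.85 kHz, appears at 19.85 kHz.
183.15 kHz mod fs = 34.05 kHz.
34.05 kHz > fs/2 = 24.85 kHz, folds to fs − 34.05 kHz = 15.65 kHz.
129.25 kHz and 168.95 kHz both map to 19.85 kHz.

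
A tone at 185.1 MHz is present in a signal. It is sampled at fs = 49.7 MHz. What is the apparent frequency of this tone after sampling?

13.7 MHz

185.1 MHz mod fs = 36 MHz.
36 MHz > fs/2 = 24.85 MHz, folds to fs − 36 MHz = 13.7 MHz.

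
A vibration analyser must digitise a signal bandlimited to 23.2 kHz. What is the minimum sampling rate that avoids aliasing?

Nyquist rate = 2 × 23.2 kHz = 46.4 kHz.

46.4 kHz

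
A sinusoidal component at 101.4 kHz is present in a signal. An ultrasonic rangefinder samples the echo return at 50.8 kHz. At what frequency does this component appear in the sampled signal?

101.4 kHz mod fs = 50.6 kHz.
50.6 kHz > fs/2 = 25.4 kHz, folds to fs − 50.6 kHz = 0.2 kHz.

0.2 kHz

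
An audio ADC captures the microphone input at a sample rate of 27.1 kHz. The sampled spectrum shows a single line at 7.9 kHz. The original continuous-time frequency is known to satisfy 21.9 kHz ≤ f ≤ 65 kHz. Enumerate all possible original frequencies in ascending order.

Frequencies that alias to 7.9 kHz are k·fs ± 7.9 kHz for integer k ≥ 0.
k=0: 7.9 kHz.
k=1: 19.2 kHz, 35 kHz.
k=2: 46.3 kHz, 62.1 kHz.
k=3: 73.4 kHz, 89.2 kHz.
Within [21.9 kHz, 65 kHz]: 35 kHz, 46.3 kHz, 62.1 kHz.

35 kHz, 46.3 kHz, 62.1 kHz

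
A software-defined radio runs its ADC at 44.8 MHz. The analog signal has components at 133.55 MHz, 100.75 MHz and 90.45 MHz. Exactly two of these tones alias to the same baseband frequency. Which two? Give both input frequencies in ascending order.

90.45 MHz, 133.55 MHz

fs/2 = 22.4 MHz.
133.55 MHz mod fs = 43.95 MHz.
43.95 MHz > fs/2 = 22.4 MHz, folds to fs − 43.95 MHz = 0.85 MHz.
100.75 MHz mod fs = 11.15 MHz.
11.15 MHz ≤ fs/2 = 22.4 MHz, appears at 11.15 MHz.
90.45 MHz mod fs = 0.85 MHz.
0.85 MHz ≤ fs/2 = 22.4 MHz, appears at 0.85 MHz.
90.45 MHz and 133.55 MHz both map to 0.85 MHz.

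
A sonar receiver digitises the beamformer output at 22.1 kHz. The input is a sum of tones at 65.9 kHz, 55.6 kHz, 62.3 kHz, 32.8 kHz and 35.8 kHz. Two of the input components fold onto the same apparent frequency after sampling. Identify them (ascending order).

32.8 kHz, 55.6 kHz

fs/2 = 11.05 kHz.
65.9 kHz mod fs = 21.7 kHz.
21.7 kHz > fs/2 = 11.05 kHz, folds to fs − 21.7 kHz = 0.4 kHz.
55.6 kHz mod fs = 11.4 kHz.
11.4 kHz > fs/2 = 11.05 kHz, folds to fs − 11.4 kHz = 10.7 kHz.
62.3 kHz mod fs = 18.1 kHz.
18.1 kHz > fs/2 = 11.05 kHz, folds to fs − 18.1 kHz = 4 kHz.
32.8 kHz mod fs = 10.7 kHz.
10.7 kHz ≤ fs/2 = 11.05 kHz, appears at 10.7 kHz.
35.8 kHz mod fs = 13.7 kHz.
13.7 kHz > fs/2 = 11.05 kHz, folds to fs − 13.7 kHz = 8.4 kHz.
32.8 kHz and 55.6 kHz both map to 10.7 kHz.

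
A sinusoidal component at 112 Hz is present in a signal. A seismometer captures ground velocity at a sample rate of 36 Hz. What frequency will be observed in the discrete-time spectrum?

4 Hz

112 Hz mod fs = 4 Hz.
4 Hz ≤ fs/2 = 18 Hz, appears at 4 Hz.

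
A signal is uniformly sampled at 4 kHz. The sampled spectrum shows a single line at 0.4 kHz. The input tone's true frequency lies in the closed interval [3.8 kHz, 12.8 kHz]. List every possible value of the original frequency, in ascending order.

4.4 kHz, 7.6 kHz, 8.4 kHz, 11.6 kHz, 12.4 kHz

Frequencies that alias to 0.4 kHz are k·fs ± 0.4 kHz for integer k ≥ 0.
k=0: 0.4 kHz.
k=1: 3.6 kHz, 4.4 kHz.
k=2: 7.6 kHz, 8.4 kHz.
k=3: 11.6 kHz, 12.4 kHz.
k=4: 15.6 kHz, 16.4 kHz.
Within [3.8 kHz, 12.8 kHz]: 4.4 kHz, 7.6 kHz, 8.4 kHz, 11.6 kHz, 12.4 kHz.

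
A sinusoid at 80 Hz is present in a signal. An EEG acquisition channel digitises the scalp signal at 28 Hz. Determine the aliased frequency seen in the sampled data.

80 Hz mod fs = 24 Hz.
24 Hz > fs/2 = 14 Hz, folds to fs − 24 Hz = 4 Hz.

4 Hz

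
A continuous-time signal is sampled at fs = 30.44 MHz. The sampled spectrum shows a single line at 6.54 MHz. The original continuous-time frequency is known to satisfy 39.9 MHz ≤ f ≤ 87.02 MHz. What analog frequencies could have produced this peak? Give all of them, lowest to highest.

54.34 MHz, 67.42 MHz, 84.78 MHz

Frequencies that alias to 6.54 MHz are k·fs ± 6.54 MHz for integer k ≥ 0.
k=0: 6.54 MHz.
k=1: 23.9 MHz, 36.98 MHz.
k=2: 54.34 MHz, 67.42 MHz.
k=3: 84.78 MHz, 97.86 MHz.
k=4: 115.22 MHz, 128.3 MHz.
Within [39.9 MHz, 87.02 MHz]: 54.34 MHz, 67.42 MHz, 84.78 MHz.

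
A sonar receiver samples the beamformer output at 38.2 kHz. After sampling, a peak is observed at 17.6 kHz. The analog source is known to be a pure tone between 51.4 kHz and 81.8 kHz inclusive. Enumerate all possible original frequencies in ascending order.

Frequencies that alias to 17.6 kHz are k·fs ± 17.6 kHz for integer k ≥ 0.
k=0: 17.6 kHz.
k=1: 20.6 kHz, 55.8 kHz.
k=2: 58.8 kHz, 94 kHz.
k=3: 97 kHz, 132.2 kHz.
Within [51.4 kHz, 81.8 kHz]: 55.8 kHz, 58.8 kHz.

55.8 kHz, 58.8 kHz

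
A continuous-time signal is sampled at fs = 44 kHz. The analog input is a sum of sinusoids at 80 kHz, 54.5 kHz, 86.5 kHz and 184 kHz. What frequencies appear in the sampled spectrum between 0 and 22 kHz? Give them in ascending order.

fs/2 = 22 kHz.
80 kHz mod fs = 36 kHz.
36 kHz > fs/2 = 22 kHz, folds to fs − 36 kHz = 8 kHz.
54.5 kHz mod fs = 10.5 kHz.
10.5 kHz ≤ fs/2 = 22 kHz, appears at 10.5 kHz.
86.5 kHz mod fs = 42.5 kHz.
42.5 kHz > fs/2 = 22 kHz, folds to fs − 42.5 kHz = 1.5 kHz.
184 kHz mod fs = 8 kHz.
8 kHz ≤ fs/2 = 22 kHz, appears at 8 kHz.
Distinct values: {1.5 kHz, 8 kHz, 10.5 kHz}.

1.5 kHz, 8 kHz, 10.5 kHz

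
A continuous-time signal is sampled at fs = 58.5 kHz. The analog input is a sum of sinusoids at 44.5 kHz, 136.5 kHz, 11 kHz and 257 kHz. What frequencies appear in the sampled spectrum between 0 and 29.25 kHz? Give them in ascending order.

fs/2 = 29.25 kHz.
44.5 kHz > fs/2 = 29.25 kHz, folds to fs − 44.5 kHz = 14 kHz.
136.5 kHz mod fs = 19.5 kHz.
19.5 kHz ≤ fs/2 = 29.25 kHz, appears at 19.5 kHz.
11 kHz ≤ fs/2 = 29.25 kHz, passes unchanged.
257 kHz mod fs = 23 kHz.
23 kHz ≤ fs/2 = 29.25 kHz, appears at 23 kHz.
Distinct values: {11 kHz, 14 kHz, 19.5 kHz, 23 kHz}.

11 kHz, 14 kHz, 19.5 kHz, 23 kHz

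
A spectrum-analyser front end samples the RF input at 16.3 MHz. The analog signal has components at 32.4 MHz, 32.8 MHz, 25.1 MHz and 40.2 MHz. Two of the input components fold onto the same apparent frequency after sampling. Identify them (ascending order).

fs/2 = 8.15 MHz.
32.4 MHz mod fs = 16.1 MHz.
16.1 MHz > fs/2 = 8.15 MHz, folds to fs − 16.1 MHz = 0.2 MHz.
32.8 MHz mod fs = 0.2 MHz.
0.2 MHz ≤ fs/2 = 8.15 MHz, appears at 0.2 MHz.
25.1 MHz mod fs = 8.8 MHz.
8.8 MHz > fs/2 = 8.15 MHz, folds to fs − 8.8 MHz = 7.5 MHz.
40.2 MHz mod fs = 7.6 MHz.
7.6 MHz ≤ fs/2 = 8.15 MHz, appears at 7.6 MHz.
32.4 MHz and 32.8 MHz both map to 0.2 MHz.

32.4 MHz, 32.8 MHz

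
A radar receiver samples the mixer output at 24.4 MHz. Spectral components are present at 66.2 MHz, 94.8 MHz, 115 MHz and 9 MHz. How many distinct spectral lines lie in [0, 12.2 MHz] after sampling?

3

fs/2 = 12.2 MHz.
66.2 MHz mod fs = 17.4 MHz.
17.4 MHz > fs/2 = 12.2 MHz, folds to fs − 17.4 MHz = 7 MHz.
94.8 MHz mod fs = 21.6 MHz.
21.6 MHz > fs/2 = 12.2 MHz, folds to fs − 21.6 MHz = 2.8 MHz.
115 MHz mod fs = 17.4 MHz.
17.4 MHz > fs/2 = 12.2 MHz, folds to fs − 17.4 MHz = 7 MHz.
9 MHz ≤ fs/2 = 12.2 MHz, passes unchanged.
Distinct values: {2.8 MHz, 7 MHz, 9 MHz} → 3.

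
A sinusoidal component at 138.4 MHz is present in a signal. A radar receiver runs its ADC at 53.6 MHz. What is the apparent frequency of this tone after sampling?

22.4 MHz

138.4 MHz mod fs = 31.2 MHz.
31.2 MHz > fs/2 = 26.8 MHz, folds to fs − 31.2 MHz = 22.4 MHz.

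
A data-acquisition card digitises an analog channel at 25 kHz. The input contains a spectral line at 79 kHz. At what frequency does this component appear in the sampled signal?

79 kHz mod fs = 4 kHz.
4 kHz ≤ fs/2 = 12.5 kHz, appears at 4 kHz.

4 kHz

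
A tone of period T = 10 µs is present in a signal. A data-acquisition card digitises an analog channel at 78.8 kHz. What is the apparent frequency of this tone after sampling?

T = 10 µs → f = 1/T = 100 kHz.
100 kHz mod fs = 21.2 kHz.
21.2 kHz ≤ fs/2 = 39.4 kHz, appears at 21.2 kHz.

21.2 kHz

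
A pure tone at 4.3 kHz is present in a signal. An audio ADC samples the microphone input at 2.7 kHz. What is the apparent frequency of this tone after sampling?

1.1 kHz

4.3 kHz mod fs = 1.6 kHz.
1.6 kHz > fs/2 = 1.35 kHz, folds to fs − 1.6 kHz = 1.1 kHz.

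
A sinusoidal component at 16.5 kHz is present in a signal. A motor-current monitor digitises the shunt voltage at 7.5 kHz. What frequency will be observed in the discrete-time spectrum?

1.5 kHz

16.5 kHz mod fs = 1.5 kHz.
1.5 kHz ≤ fs/2 = 3.75 kHz, appears at 1.5 kHz.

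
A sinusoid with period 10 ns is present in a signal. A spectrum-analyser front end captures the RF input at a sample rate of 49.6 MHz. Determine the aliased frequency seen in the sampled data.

0.8 MHz

T = 10 ns → f = 1/T = 100 MHz.
100 MHz mod fs = 0.8 MHz.
0.8 MHz ≤ fs/2 = 24.8 MHz, appears at 0.8 MHz.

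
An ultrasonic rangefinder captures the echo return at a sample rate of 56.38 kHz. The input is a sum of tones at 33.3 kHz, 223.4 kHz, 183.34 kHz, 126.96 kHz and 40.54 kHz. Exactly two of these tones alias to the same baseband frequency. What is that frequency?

14.2 kHz

fs/2 = 28.19 kHz.
33.3 kHz > fs/2 = 28.19 kHz, folds to fs − 33.3 kHz = 23.08 kHz.
223.4 kHz mod fs = 54.26 kHz.
54.26 kHz > fs/2 = 28.19 kHz, folds to fs − 54.26 kHz = 2.12 kHz.
183.34 kHz mod fs = 14.2 kHz.
14.2 kHz ≤ fs/2 = 28.19 kHz, appears at 14.2 kHz.
126.96 kHz mod fs = 14.2 kHz.
14.2 kHz ≤ fs/2 = 28.19 kHz, appears at 14.2 kHz.
40.54 kHz > fs/2 = 28.19 kHz, folds to fs − 40.54 kHz = 15.84 kHz.
126.96 kHz and 183.34 kHz both map to 14.2 kHz.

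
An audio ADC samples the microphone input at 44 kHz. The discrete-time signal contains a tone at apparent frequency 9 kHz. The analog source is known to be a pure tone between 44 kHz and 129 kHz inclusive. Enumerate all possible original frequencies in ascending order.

Frequencies that alias to 9 kHz are k·fs ± 9 kHz for integer k ≥ 0.
k=0: 9 kHz.
k=1: 35 kHz, 53 kHz.
k=2: 79 kHz, 97 kHz.
k=3: 123 kHz, 141 kHz.
k=4: 167 kHz, 185 kHz.
Within [44 kHz, 129 kHz]: 53 kHz, 79 kHz, 97 kHz, 123 kHz.

53 kHz, 79 kHz, 97 kHz, 123 kHz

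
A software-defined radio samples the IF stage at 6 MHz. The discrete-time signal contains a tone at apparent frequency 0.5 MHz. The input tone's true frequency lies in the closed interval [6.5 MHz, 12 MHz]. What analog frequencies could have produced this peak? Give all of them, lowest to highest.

Frequencies that alias to 0.5 MHz are k·fs ± 0.5 MHz for integer k ≥ 0.
k=0: 0.5 MHz.
k=1: 5.5 MHz, 6.5 MHz.
k=2: 11.5 MHz, 12.5 MHz.
k=3: 17.5 MHz, 18.5 MHz.
Within [6.5 MHz, 12 MHz]: 6.5 MHz, 11.5 MHz.

6.5 MHz, 11.5 MHz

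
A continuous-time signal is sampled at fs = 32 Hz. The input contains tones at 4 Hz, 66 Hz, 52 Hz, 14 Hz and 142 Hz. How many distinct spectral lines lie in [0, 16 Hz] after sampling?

fs/2 = 16 Hz.
4 Hz ≤ fs/2 = 16 Hz, passes unchanged.
66 Hz mod fs = 2 Hz.
2 Hz ≤ fs/2 = 16 Hz, appears at 2 Hz.
52 Hz mod fs = 20 Hz.
20 Hz > fs/2 = 16 Hz, folds to fs − 20 Hz = 12 Hz.
14 Hz ≤ fs/2 = 16 Hz, passes unchanged.
142 Hz mod fs = 14 Hz.
14 Hz ≤ fs/2 = 16 Hz, appears at 14 Hz.
Distinct values: {2 Hz, 4 Hz, 12 Hz, 14 Hz} → 4.

4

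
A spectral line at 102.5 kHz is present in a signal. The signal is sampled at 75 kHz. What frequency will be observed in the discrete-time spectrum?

27.5 kHz

102.5 kHz mod fs = 27.5 kHz.
27.5 kHz ≤ fs/2 = 37.5 kHz, appears at 27.5 kHz.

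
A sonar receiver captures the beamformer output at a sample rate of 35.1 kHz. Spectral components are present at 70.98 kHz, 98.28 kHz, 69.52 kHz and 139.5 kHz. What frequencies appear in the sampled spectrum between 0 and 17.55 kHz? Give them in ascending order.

0.68 kHz, 0.78 kHz, 0.9 kHz, 7.02 kHz

fs/2 = 17.55 kHz.
70.98 kHz mod fs = 0.78 kHz.
0.78 kHz ≤ fs/2 = 17.55 kHz, appears at 0.78 kHz.
98.28 kHz mod fs = 28.08 kHz.
28.08 kHz > fs/2 = 17.55 kHz, folds to fs − 28.08 kHz = 7.02 kHz.
69.52 kHz mod fs = 34.42 kHz.
34.42 kHz > fs/2 = 17.55 kHz, folds to fs − 34.42 kHz = 0.68 kHz.
139.5 kHz mod fs = 34.2 kHz.
34.2 kHz > fs/2 = 17.55 kHz, folds to fs − 34.2 kHz = 0.9 kHz.
Distinct values: {0.68 kHz, 0.78 kHz, 0.9 kHz, 7.02 kHz}.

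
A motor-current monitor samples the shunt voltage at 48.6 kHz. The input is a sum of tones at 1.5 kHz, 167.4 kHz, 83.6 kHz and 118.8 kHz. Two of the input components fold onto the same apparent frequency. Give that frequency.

21.6 kHz

fs/2 = 24.3 kHz.
1.5 kHz ≤ fs/2 = 24.3 kHz, passes unchanged.
167.4 kHz mod fs = 21.6 kHz.
21.6 kHz ≤ fs/2 = 24.3 kHz, appears at 21.6 kHz.
83.6 kHz mod fs = 35 kHz.
35 kHz > fs/2 = 24.3 kHz, folds to fs − 35 kHz = 13.6 kHz.
118.8 kHz mod fs = 21.6 kHz.
21.6 kHz ≤ fs/2 = 24.3 kHz, appears at 21.6 kHz.
118.8 kHz and 167.4 kHz both map to 21.6 kHz.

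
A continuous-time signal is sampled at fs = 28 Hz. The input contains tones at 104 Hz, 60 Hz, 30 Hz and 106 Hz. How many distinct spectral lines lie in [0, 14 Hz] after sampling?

4

fs/2 = 14 Hz.
104 Hz mod fs = 20 Hz.
20 Hz > fs/2 = 14 Hz, folds to fs − 20 Hz = 8 Hz.
60 Hz mod fs = 4 Hz.
4 Hz ≤ fs/2 = 14 Hz, appears at 4 Hz.
30 Hz mod fs = 2 Hz.
2 Hz ≤ fs/2 = 14 Hz, appears at 2 Hz.
106 Hz mod fs = 22 Hz.
22 Hz > fs/2 = 14 Hz, folds to fs − 22 Hz = 6 Hz.
Distinct values: {2 Hz, 4 Hz, 6 Hz, 8 Hz} → 4.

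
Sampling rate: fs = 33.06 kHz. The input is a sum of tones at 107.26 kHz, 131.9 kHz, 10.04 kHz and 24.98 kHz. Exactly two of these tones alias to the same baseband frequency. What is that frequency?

fs/2 = 16.53 kHz.
107.26 kHz mod fs = 8.08 kHz.
8.08 kHz ≤ fs/2 = 16.53 kHz, appears at 8.08 kHz.
131.9 kHz mod fs = 32.72 kHz.
32.72 kHz > fs/2 = 16.53 kHz, folds to fs − 32.72 kHz = 0.34 kHz.
10.04 kHz ≤ fs/2 = 16.53 kHz, passes unchanged.
24.98 kHz > fs/2 = 16.53 kHz, folds to fs − 24.98 kHz = 8.08 kHz.
24.98 kHz and 107.26 kHz both map to 8.08 kHz.

8.08 kHz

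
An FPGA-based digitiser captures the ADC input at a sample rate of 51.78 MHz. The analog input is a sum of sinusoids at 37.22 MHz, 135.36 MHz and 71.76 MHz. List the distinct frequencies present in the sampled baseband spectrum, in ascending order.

fs/2 = 25.89 MHz.
37.22 MHz > fs/2 = 25.89 MHz, folds to fs − 37.22 MHz = 14.56 MHz.
135.36 MHz mod fs = 31.8 MHz.
31.8 MHz > fs/2 = 25.89 MHz, folds to fs − 31.8 MHz = 19.98 MHz.
71.76 MHz mod fs = 19.98 MHz.
19.98 MHz ≤ fs/2 = 25.89 MHz, appears at 19.98 MHz.
Distinct values: {14.56 MHz, 19.98 MHz}.

14.56 MHz, 19.98 MHz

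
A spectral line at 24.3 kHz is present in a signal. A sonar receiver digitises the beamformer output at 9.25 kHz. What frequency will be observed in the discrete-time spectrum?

24.3 kHz mod fs = 5.8 kHz.
5.8 kHz > fs/2 = 4.625 kHz, folds to fs − 5.8 kHz = 3.45 kHz.

3.45 kHz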